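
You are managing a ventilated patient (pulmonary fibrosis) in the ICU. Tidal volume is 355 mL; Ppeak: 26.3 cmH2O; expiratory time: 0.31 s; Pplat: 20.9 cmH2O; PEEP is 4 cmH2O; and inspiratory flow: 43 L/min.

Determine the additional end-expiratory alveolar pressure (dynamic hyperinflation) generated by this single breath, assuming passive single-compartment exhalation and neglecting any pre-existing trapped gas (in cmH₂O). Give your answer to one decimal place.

2.4

Flow: 43 L/min ÷ 60 = 0.7167 L/s.
R = (PIP − Pplat)/V̇ = (26.3 − 20.9) / 0.7167 = 5.4/0.7167 = 7.535 cmH2O·s/L.
C = Vt/(Pplat − PEEP) = 355.0 / (20.9 − 4) = 355.0/16.9 = 21.006 mL/cmH2O.
τ = R × C = 7.535 × 0.02101 L/cmH2O = 0.1583 s.
Fraction remaining = e^(−Te/τ) = e^(−0.31/0.1583) = 0.1411; trapped volume = 355.0 × 0.1411 = 50.091 mL.
Additional alveolar pressure from trapping ≈ V_trapped / C = 50.091 / 21.006 = 2.385 cmH2O.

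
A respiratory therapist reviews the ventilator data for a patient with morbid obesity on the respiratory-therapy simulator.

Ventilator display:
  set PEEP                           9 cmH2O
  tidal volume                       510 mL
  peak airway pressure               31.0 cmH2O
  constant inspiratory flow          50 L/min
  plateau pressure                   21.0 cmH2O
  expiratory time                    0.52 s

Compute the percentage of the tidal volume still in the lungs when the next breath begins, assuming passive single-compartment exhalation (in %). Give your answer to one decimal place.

Flow: 50 L/min ÷ 60 = 0.8333 L/s.
R = (PIP − Pplat)/V̇ = (31.0 − 21.0) / 0.8333 = 10.0/0.8333 = 12.0 cmH2O·s/L.
C = Vt/(Pplat − PEEP) = 510.0 / (21.0 − 9) = 510.0/12.0 = 42.5 mL/cmH2O.
τ = R × C = 12.0 × 0.0425 L/cmH2O = 0.51 s.
Fraction remaining at end-expiration = e^(−Te/τ) = e^(−0.52/0.51) = 0.3607 → 36.07%.

36.1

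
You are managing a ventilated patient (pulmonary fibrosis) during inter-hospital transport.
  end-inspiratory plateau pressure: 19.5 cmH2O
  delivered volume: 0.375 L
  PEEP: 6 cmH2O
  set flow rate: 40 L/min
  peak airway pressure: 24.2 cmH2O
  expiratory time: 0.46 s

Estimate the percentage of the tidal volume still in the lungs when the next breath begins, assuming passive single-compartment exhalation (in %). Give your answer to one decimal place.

9.5

Flow: 40 L/min ÷ 60 = 0.6667 L/s.
R = (PIP − Pplat)/V̇ = (24.2 − 19.5) / 0.6667 = 4.7/0.6667 = 7.05 cmH2O·s/L.
C = Vt/(Pplat − PEEP) = 375.0 / (19.5 − 6) = 375.0/13.5 = 27.778 mL/cmH2O.
τ = R × C = 7.05 × 0.02778 L/cmH2O = 0.1958 s.
Fraction remaining at end-expiration = e^(−Te/τ) = e^(−0.46/0.1958) = 0.09543 → 9.543%.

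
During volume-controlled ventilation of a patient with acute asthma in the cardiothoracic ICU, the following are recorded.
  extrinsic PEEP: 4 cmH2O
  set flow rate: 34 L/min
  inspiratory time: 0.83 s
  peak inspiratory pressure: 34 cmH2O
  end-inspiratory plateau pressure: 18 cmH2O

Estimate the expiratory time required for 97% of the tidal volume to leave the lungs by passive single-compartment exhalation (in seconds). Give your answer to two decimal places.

Flow: 34 L/min ÷ 60 = 0.5667 L/s.
Vt = flow × Ti = 0.5667 L/s × 0.83 s × 1000 mL/L = 470.36 mL.
R = (PIP − Pplat)/V̇ = (34 − 18) / 0.5667 = 16.0/0.5667 = 28.234 cmH2O·s/L.
C = Vt/(Pplat − PEEP) = 470.36 / (18 − 4) = 470.36/14.0 = 33.597 mL/cmH2O.
τ = R × C = 28.234 × 0.0336 L/cmH2O = 0.9487 s.
t = −τ·ln(1 − 0.97) = −0.9487·ln(0.03) = 3.327 s.

3.33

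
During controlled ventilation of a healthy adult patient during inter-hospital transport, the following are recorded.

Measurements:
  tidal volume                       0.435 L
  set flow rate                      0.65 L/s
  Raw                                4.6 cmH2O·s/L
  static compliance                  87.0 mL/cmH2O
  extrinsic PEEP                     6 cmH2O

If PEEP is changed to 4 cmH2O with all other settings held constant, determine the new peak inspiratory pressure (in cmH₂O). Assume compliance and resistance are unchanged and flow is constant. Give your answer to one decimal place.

12.0

PIP = Vt/C + R·V̇ + PEEP (constant-flow equation of motion).
Only the baseline term changes: ΔPIP = ΔPEEP = 4 − 6 = -2.0 cmH2O.
Original PIP = 435/87.0 + 4.6×0.65 + 6 = 13.99 cmH2O; new PIP = 13.99 + (-2.0) = 11.99 cmH2O.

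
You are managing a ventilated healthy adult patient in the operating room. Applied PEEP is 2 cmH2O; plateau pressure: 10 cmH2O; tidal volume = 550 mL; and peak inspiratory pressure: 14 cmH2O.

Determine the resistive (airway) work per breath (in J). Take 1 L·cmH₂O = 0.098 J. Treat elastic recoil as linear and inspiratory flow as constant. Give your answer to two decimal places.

0.22

With constant inspiratory flow the resistive pressure is constant at PIP − Pplat = 14 − 10 = 4.0 cmH2O, so resistive work = 4.0 × 0.550 = 2.2 L·cmH2O.
× 0.098 J/(L·cmH2O) → 0.2156 J.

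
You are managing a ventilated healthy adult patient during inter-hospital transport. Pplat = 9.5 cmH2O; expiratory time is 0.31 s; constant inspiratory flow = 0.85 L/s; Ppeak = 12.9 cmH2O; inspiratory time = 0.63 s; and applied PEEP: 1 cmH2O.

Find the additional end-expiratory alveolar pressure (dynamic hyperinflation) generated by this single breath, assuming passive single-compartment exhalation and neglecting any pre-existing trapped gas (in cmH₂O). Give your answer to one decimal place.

2.5

Vt = flow × Ti = 0.85 L/s × 0.63 s × 1000 mL/L = 535.5 mL.
R = (PIP − Pplat)/V̇ = (12.9 − 9.5) / 0.85 = 3.4/0.85 = 4.0 cmH2O·s/L.
C = Vt/(Pplat − PEEP) = 535.5 / (9.5 − 1) = 535.5/8.5 = 63.0 mL/cmH2O.
τ = R × C = 4.0 × 0.063 L/cmH2O = 0.252 s.
Fraction remaining = e^(−Te/τ) = e^(−0.31/0.252) = 0.2922; trapped volume = 535.5 × 0.2922 = 156.47 mL.
Additional alveolar pressure from trapping ≈ V_trapped / C = 156.47 / 63.0 = 2.484 cmH2O.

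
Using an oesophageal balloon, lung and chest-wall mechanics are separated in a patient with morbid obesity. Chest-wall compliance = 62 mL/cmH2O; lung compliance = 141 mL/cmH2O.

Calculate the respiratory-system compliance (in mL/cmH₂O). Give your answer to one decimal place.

Lung and chest wall are elastances in series: 1/Crs = 1/CL + 1/Ccw.
1/Crs = 1/141 + 1/62 = 0.02322.
Crs = 43.066 mL/cmH2O.

43.1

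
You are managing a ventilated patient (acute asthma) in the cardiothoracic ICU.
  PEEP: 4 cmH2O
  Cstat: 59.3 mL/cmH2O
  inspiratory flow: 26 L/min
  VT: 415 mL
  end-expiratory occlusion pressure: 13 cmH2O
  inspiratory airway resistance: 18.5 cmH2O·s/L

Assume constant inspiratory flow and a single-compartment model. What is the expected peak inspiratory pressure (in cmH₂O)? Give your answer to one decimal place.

28.0

Flow: 26 L/min ÷ 60 = 0.4333 L/s.
Total PEEP = 13 cmH2O (set 4 + intrinsic 9); this is the baseline alveolar pressure.
Equation of motion (constant flow): PIP = Vt/C + R·V̇ + PEEP.
PIP = 415/59.3 + 18.5×0.4333 + 13 = 6.998 + 8.016 + 13 = 28.014 cmH2O.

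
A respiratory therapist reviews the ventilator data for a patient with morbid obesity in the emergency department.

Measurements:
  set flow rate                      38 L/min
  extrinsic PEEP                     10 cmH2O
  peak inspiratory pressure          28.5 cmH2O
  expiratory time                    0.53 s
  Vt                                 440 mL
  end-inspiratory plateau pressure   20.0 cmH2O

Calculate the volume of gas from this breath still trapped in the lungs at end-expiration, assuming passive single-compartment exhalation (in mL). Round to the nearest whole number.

Flow: 38 L/min ÷ 60 = 0.6333 L/s.
R = (PIP − Pplat)/V̇ = (28.5 − 20.0) / 0.6333 = 8.5/0.6333 = 13.422 cmH2O·s/L.
C = Vt/(Pplat − PEEP) = 440.0 / (20.0 − 10) = 440.0/10.0 = 44.0 mL/cmH2O.
τ = R × C = 13.422 × 0.044 L/cmH2O = 0.5906 s.
Fraction remaining = e^(−Te/τ) = e^(−0.53/0.5906) = 0.4076.
Trapped volume = 440.0 × 0.4076 = 179.34 mL.

179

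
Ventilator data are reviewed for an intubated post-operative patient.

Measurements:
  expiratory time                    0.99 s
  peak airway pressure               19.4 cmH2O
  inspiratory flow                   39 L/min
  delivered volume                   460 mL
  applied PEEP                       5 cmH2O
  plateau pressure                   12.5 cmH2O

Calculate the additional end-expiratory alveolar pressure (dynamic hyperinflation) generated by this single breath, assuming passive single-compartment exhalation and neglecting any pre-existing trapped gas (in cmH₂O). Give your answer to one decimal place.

1.6

Flow: 39 L/min ÷ 60 = 0.65 L/s.
R = (PIP − Pplat)/V̇ = (19.4 − 12.5) / 0.65 = 6.9/0.65 = 10.615 cmH2O·s/L.
C = Vt/(Pplat − PEEP) = 460.0 / (12.5 − 5) = 460.0/7.5 = 61.333 mL/cmH2O.
τ = R × C = 10.615 × 0.06133 L/cmH2O = 0.651 s.
Fraction remaining = e^(−Te/τ) = e^(−0.99/0.651) = 0.2186; trapped volume = 460.0 × 0.2186 = 100.56 mL.
Additional alveolar pressure from trapping ≈ V_trapped / C = 100.56 / 61.333 = 1.64 cmH2O.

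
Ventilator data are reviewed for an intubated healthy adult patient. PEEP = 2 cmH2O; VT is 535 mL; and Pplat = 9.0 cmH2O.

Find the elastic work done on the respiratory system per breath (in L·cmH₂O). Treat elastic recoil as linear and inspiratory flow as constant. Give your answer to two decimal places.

1.87

Elastic work ≈ ½ × (Pplat − PEEP) × Vt = 0.5 × (9.0 − 2) × 0.535 L = 0.5 × 7.0 × 0.535 = 1.873 L·cmH2O.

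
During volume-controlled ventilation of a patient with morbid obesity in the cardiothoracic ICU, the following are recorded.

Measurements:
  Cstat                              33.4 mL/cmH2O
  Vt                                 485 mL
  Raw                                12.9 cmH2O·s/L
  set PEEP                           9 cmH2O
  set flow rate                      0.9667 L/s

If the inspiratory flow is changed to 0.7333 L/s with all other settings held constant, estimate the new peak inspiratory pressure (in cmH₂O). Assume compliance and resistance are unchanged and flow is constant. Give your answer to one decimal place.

33.0

PIP = Vt/C + R·V̇ + PEEP (constant-flow equation of motion).
Only the resistive term changes: ΔPIP = R × ΔV̇ = 12.9 × (0.7333 − 0.9667) = 12.9 × -0.2334 = -3.011 cmH2O.
Original PIP = 485/33.4 + 12.9×0.9667 + 9 = 35.991 cmH2O; new PIP = 35.991 + (-3.011) = 32.98 cmH2O.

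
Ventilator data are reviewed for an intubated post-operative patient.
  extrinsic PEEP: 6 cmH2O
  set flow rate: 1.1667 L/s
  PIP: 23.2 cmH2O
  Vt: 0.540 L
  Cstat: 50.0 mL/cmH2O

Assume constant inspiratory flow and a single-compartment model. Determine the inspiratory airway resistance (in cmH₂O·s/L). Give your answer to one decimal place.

Equation of motion (constant flow): PIP = Vt/C + R·V̇ + PEEP.
R·V̇ = PIP − Vt/C − PEEP = 23.2 − 540/50.0 − 6 = 23.2 − 10.8 − 6 = 6.4 cmH2O.
R = 6.4 / 1.1667 = 5.486 cmH2O·s/L.

5.5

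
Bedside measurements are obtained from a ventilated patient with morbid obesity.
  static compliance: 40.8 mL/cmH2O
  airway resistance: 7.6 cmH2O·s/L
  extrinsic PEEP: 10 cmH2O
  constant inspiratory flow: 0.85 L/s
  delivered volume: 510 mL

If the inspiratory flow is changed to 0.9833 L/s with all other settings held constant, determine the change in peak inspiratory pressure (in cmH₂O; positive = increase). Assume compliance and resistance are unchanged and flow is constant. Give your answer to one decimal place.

PIP = Vt/C + R·V̇ + PEEP (constant-flow equation of motion).
Only the resistive term changes: ΔPIP = R × ΔV̇ = 7.6 × (0.9833 − 0.85) = 7.6 × 0.1333 = 1.013 cmH2O.

1.0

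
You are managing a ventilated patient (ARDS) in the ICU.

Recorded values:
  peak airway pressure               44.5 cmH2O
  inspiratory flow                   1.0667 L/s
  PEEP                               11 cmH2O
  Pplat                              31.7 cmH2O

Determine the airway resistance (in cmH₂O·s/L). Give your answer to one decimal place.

Raw = (PIP − Pplat) / flow = (44.5 − 31.7) / 1.0667 = 12.8 / 1.0667 = 12.0 cmH2O·s/L.

12.0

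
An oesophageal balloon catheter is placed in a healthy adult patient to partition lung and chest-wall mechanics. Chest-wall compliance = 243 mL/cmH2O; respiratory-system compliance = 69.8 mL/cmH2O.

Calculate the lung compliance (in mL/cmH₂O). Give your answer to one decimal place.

97.9

1/CL = 1/Crs − 1/Ccw.
1/CL = 1/69.8 − 1/243 = 0.01021.
CL = 97.943 mL/cmH2O.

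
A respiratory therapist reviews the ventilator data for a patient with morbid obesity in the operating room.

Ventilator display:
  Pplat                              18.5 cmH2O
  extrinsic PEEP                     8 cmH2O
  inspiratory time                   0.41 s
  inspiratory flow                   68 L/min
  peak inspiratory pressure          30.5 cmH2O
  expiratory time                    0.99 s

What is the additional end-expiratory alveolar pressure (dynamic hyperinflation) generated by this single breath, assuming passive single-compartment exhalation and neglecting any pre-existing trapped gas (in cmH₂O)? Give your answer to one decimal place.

1.3

Flow: 68 L/min ÷ 60 = 1.1333 L/s.
Vt = flow × Ti = 1.1333 L/s × 0.41 s × 1000 mL/L = 464.65 mL.
R = (PIP − Pplat)/V̇ = (30.5 − 18.5) / 1.1333 = 12.0/1.1333 = 10.589 cmH2O·s/L.
C = Vt/(Pplat − PEEP) = 464.65 / (18.5 − 8) = 464.65/10.5 = 44.252 mL/cmH2O.
τ = R × C = 10.589 × 0.04425 L/cmH2O = 0.4686 s.
Fraction remaining = e^(−Te/τ) = e^(−0.99/0.4686) = 0.1209; trapped volume = 464.65 × 0.1209 = 56.176 mL.
Additional alveolar pressure from trapping ≈ V_trapped / C = 56.176 / 44.252 = 1.269 cmH2O.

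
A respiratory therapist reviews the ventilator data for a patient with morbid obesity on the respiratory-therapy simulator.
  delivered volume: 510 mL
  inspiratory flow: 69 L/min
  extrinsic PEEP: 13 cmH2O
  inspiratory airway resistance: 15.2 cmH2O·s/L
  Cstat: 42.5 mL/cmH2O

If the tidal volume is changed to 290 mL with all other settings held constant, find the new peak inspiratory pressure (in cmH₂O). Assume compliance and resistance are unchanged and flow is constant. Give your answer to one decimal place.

Flow: 69 L/min ÷ 60 = 1.15 L/s.
PIP = Vt/C + R·V̇ + PEEP (constant-flow equation of motion).
Only the elastic term changes: ΔPIP = ΔVt / C = (290 − 510) / 42.5 = -5.176 cmH2O.
Original PIP = 510/42.5 + 15.2×1.15 + 13 = 42.48 cmH2O; new PIP = 42.48 + (-5.176) = 37.304 cmH2O.

37.3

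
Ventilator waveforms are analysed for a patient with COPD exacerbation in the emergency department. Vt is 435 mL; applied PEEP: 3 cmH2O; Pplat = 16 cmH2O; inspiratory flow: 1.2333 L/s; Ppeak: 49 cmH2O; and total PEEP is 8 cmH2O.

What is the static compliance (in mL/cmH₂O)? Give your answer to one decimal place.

End-expiratory occlusion gives total PEEP = 8 cmH2O (intrinsic PEEP = 8 − 3 = 5). Use total PEEP for the elastic gradient.
Cstat = Vt / (Pplat − PEEPtotal) = 435 / (16 − 8) = 435 / 8.0 = 54.375 mL/cmH2O.

54.4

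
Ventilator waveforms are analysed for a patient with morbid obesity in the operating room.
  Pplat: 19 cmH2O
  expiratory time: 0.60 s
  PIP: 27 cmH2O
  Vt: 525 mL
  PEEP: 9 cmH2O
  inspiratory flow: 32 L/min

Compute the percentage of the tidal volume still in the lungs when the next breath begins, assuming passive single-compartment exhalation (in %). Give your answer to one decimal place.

Flow: 32 L/min ÷ 60 = 0.5333 L/s.
R = (PIP − Pplat)/V̇ = (27 − 19) / 0.5333 = 8.0/0.5333 = 15.001 cmH2O·s/L.
C = Vt/(Pplat − PEEP) = 525.0 / (19 − 9) = 525.0/10.0 = 52.5 mL/cmH2O.
τ = R × C = 15.001 × 0.0525 L/cmH2O = 0.7876 s.
Fraction remaining at end-expiration = e^(−Te/τ) = e^(−0.60/0.7876) = 0.4668 → 46.68%.

46.7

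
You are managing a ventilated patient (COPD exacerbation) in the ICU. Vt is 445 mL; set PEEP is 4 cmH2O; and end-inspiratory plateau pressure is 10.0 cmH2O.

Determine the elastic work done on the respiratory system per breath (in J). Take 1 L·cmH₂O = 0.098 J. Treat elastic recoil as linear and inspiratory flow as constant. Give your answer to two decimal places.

0.13

Elastic work ≈ ½ × (Pplat − PEEP) × Vt = 0.5 × (10.0 − 4) × 0.445 L = 0.5 × 6.0 × 0.445 = 1.335 L·cmH2O.
× 0.098 J/(L·cmH2O) → 0.1308 J.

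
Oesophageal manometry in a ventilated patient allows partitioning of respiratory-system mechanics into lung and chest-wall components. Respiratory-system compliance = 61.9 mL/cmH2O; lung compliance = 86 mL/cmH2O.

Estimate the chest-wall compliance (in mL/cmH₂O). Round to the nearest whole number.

221

1/Ccw = 1/Crs − 1/CL.
1/Ccw = 1/61.9 − 1/86 = 0.004527.
Ccw = 220.9 mL/cmH2O.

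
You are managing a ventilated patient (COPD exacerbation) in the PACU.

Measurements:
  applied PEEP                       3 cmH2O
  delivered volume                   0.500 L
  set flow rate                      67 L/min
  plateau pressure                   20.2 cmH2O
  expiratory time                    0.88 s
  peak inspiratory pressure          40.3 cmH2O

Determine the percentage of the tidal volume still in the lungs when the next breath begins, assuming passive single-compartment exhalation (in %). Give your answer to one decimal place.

Flow: 67 L/min ÷ 60 = 1.1167 L/s.
R = (PIP − Pplat)/V̇ = (40.3 − 20.2) / 1.1167 = 20.1/1.1167 = 17.999 cmH2O·s/L.
C = Vt/(Pplat − PEEP) = 500.0 / (20.2 − 3) = 500.0/17.2 = 29.07 mL/cmH2O.
τ = R × C = 17.999 × 0.02907 L/cmH2O = 0.5232 s.
Fraction remaining at end-expiration = e^(−Te/τ) = e^(−0.88/0.5232) = 0.186 → 18.6%.

18.6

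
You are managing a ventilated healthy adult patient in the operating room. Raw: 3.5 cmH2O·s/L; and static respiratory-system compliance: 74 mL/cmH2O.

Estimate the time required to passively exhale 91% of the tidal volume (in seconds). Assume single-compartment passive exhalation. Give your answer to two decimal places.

0.62

τ = R × C = 3.5 × 74 mL/cmH2O = 3.5 × 0.074 L/cmH2O = 0.259 s.
Exhaled fraction f = 1 − e^(−t/τ) → t = −τ·ln(1 − f) = −0.259·ln(0.09) = 0.6237 s.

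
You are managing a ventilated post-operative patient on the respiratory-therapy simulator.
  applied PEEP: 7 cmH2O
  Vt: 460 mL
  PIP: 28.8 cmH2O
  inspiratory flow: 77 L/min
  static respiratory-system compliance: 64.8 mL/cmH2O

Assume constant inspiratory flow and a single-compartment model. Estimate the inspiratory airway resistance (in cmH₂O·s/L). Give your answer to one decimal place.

Flow: 77 L/min ÷ 60 = 1.2833 L/s.
Equation of motion (constant flow): PIP = Vt/C + R·V̇ + PEEP.
R·V̇ = PIP − Vt/C − PEEP = 28.8 − 460/64.8 − 7 = 28.8 − 7.099 − 7 = 14.701 cmH2O.
R = 14.701 / 1.2833 = 11.456 cmH2O·s/L.

11.5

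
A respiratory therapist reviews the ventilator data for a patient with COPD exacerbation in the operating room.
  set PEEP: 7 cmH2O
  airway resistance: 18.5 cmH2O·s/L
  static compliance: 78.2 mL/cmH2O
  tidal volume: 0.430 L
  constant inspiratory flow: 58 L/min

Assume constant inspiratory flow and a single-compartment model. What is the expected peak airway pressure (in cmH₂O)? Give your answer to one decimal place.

Flow: 58 L/min ÷ 60 = 0.9667 L/s.
Equation of motion (constant flow): PIP = Vt/C + R·V̇ + PEEP.
PIP = 430/78.2 + 18.5×0.9667 + 7 = 5.499 + 17.884 + 7 = 30.383 cmH2O.

30.4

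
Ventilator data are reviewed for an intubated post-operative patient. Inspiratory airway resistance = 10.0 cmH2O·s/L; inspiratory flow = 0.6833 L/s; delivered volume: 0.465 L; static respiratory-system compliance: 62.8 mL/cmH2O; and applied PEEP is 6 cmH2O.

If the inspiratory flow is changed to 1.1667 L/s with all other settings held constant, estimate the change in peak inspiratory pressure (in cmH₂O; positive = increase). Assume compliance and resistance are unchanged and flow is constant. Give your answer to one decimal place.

4.8

PIP = Vt/C + R·V̇ + PEEP (constant-flow equation of motion).
Only the resistive term changes: ΔPIP = R × ΔV̇ = 10.0 × (1.1667 − 0.6833) = 10.0 × 0.4834 = 4.834 cmH2O.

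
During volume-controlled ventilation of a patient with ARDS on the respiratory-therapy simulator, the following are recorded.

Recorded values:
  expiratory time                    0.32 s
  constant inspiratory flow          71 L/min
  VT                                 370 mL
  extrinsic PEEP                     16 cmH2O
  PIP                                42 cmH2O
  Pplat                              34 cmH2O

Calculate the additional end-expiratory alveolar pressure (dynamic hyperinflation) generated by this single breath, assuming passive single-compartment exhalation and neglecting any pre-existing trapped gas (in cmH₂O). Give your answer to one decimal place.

1.8

Flow: 71 L/min ÷ 60 = 1.1833 L/s.
R = (PIP − Pplat)/V̇ = (42 − 34) / 1.1833 = 8.0/1.1833 = 6.761 cmH2O·s/L.
C = Vt/(Pplat − PEEP) = 370.0 / (34 − 16) = 370.0/18.0 = 20.556 mL/cmH2O.
τ = R × C = 6.761 × 0.02056 L/cmH2O = 0.139 s.
Fraction remaining = e^(−Te/τ) = e^(−0.32/0.139) = 0.1; trapped volume = 370.0 × 0.1 = 37.0 mL.
Additional alveolar pressure from trapping ≈ V_trapped / C = 37.0 / 20.556 = 1.8 cmH2O.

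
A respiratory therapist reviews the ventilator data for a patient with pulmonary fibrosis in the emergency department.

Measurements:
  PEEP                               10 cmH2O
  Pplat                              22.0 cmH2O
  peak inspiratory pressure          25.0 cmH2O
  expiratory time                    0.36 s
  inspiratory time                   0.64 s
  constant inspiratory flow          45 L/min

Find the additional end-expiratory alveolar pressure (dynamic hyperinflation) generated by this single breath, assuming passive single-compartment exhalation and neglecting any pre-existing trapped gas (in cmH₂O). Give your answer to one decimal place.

Flow: 45 L/min ÷ 60 = 0.75 L/s.
Vt = flow × Ti = 0.75 L/s × 0.64 s × 1000 mL/L = 480.0 mL.
R = (PIP − Pplat)/V̇ = (25.0 − 22.0) / 0.75 = 3.0/0.75 = 4.0 cmH2O·s/L.
C = Vt/(Pplat − PEEP) = 480.0 / (22.0 − 10) = 480.0/12.0 = 40.0 mL/cmH2O.
τ = R × C = 4.0 × 0.04 L/cmH2O = 0.16 s.
Fraction remaining = e^(−Te/τ) = e^(−0.36/0.16) = 0.1054; trapped volume = 480.0 × 0.1054 = 50.592 mL.
Additional alveolar pressure from trapping ≈ V_trapped / C = 50.592 / 40.0 = 1.265 cmH2O.

1.3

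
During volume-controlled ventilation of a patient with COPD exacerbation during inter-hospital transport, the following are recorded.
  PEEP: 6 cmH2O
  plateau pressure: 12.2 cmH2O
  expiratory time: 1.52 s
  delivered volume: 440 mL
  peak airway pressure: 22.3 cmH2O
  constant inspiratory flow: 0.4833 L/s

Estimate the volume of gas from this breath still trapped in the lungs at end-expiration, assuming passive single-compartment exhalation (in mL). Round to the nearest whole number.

158

R = (PIP − Pplat)/V̇ = (22.3 − 12.2) / 0.4833 = 10.1/0.4833 = 20.898 cmH2O·s/L.
C = Vt/(Pplat − PEEP) = 440.0 / (12.2 − 6) = 440.0/6.2 = 70.968 mL/cmH2O.
τ = R × C = 20.898 × 0.07097 L/cmH2O = 1.483 s.
Fraction remaining = e^(−Te/τ) = e^(−1.52/1.483) = 0.3588.
Trapped volume = 440.0 × 0.3588 = 157.87 mL.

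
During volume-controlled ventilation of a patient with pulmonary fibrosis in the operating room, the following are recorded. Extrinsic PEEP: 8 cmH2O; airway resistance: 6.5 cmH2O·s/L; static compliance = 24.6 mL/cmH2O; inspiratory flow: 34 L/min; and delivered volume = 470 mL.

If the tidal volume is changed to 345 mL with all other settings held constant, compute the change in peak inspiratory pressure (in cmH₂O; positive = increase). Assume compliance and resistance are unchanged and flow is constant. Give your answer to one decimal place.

-5.1

PIP = Vt/C + R·V̇ + PEEP (constant-flow equation of motion).
Only the elastic term changes: ΔPIP = ΔVt / C = (345 − 470) / 24.6 = -5.081 cmH2O.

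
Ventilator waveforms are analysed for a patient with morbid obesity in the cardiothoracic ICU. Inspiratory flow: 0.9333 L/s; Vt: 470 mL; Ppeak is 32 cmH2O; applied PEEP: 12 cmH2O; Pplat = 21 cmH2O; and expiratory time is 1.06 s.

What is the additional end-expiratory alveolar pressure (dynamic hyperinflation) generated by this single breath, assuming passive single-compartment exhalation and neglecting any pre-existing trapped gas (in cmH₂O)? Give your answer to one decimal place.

R = (PIP − Pplat)/V̇ = (32 − 21) / 0.9333 = 11.0/0.9333 = 11.786 cmH2O·s/L.
C = Vt/(Pplat − PEEP) = 470.0 / (21 − 12) = 470.0/9.0 = 52.222 mL/cmH2O.
τ = R × C = 11.786 × 0.05222 L/cmH2O = 0.6155 s.
Fraction remaining = e^(−Te/τ) = e^(−1.06/0.6155) = 0.1787; trapped volume = 470.0 × 0.1787 = 83.989 mL.
Additional alveolar pressure from trapping ≈ V_trapped / C = 83.989 / 52.222 = 1.608 cmH2O.

1.6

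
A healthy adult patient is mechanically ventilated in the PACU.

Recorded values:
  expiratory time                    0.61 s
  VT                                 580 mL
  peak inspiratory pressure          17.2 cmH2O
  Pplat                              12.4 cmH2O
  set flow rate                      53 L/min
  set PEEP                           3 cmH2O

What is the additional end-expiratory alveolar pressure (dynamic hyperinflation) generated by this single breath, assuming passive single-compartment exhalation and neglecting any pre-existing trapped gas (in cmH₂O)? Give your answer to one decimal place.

1.5

Flow: 53 L/min ÷ 60 = 0.8833 L/s.
R = (PIP − Pplat)/V̇ = (17.2 − 12.4) / 0.8833 = 4.8/0.8833 = 5.434 cmH2O·s/L.
C = Vt/(Pplat − PEEP) = 580.0 / (12.4 − 3) = 580.0/9.4 = 61.702 mL/cmH2O.
τ = R × C = 5.434 × 0.0617 L/cmH2O = 0.3353 s.
Fraction remaining = e^(−Te/τ) = e^(−0.61/0.3353) = 0.1621; trapped volume = 580.0 × 0.1621 = 94.018 mL.
Additional alveolar pressure from trapping ≈ V_trapped / C = 94.018 / 61.702 = 1.524 cmH2O.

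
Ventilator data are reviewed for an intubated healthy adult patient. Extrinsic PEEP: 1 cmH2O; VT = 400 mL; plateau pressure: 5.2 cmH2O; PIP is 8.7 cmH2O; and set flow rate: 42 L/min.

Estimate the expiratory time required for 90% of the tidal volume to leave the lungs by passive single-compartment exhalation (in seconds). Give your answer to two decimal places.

1.10

Flow: 42 L/min ÷ 60 = 0.7 L/s.
R = (PIP − Pplat)/V̇ = (8.7 − 5.2) / 0.7 = 3.5/0.7 = 5.0 cmH2O·s/L.
C = Vt/(Pplat − PEEP) = 400.0 / (5.2 − 1) = 400.0/4.2 = 95.238 mL/cmH2O.
τ = R × C = 5.0 × 0.09524 L/cmH2O = 0.4762 s.
t = −τ·ln(1 − 0.90) = −0.4762·ln(0.1) = 1.096 s.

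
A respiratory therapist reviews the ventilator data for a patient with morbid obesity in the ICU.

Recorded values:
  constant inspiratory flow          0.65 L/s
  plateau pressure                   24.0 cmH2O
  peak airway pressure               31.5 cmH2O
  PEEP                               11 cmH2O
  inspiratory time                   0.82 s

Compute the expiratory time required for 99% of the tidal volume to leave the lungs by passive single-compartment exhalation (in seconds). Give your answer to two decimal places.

2.18

Vt = flow × Ti = 0.65 L/s × 0.82 s × 1000 mL/L = 533.0 mL.
R = (PIP − Pplat)/V̇ = (31.5 − 24.0) / 0.65 = 7.5/0.65 = 11.538 cmH2O·s/L.
C = Vt/(Pplat − PEEP) = 533.0 / (24.0 − 11) = 533.0/13.0 = 41.0 mL/cmH2O.
τ = R × C = 11.538 × 0.041 L/cmH2O = 0.4731 s.
t = −τ·ln(1 − 0.99) = −0.4731·ln(0.01) = 2.179 s.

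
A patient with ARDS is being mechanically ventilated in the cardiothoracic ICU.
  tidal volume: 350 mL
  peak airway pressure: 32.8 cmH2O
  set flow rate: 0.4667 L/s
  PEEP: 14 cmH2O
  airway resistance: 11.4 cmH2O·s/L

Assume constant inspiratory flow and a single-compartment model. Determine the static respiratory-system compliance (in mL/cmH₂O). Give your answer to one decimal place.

Equation of motion (constant flow): PIP = Vt/C + R·V̇ + PEEP.
Vt/C = PIP − R·V̇ − PEEP = 32.8 − 11.4×0.4667 − 14 = 32.8 − 5.32 − 14 = 13.48 cmH2O.
C = Vt / 13.48 = 350 / 13.48 = 25.964 mL/cmH2O.

26.0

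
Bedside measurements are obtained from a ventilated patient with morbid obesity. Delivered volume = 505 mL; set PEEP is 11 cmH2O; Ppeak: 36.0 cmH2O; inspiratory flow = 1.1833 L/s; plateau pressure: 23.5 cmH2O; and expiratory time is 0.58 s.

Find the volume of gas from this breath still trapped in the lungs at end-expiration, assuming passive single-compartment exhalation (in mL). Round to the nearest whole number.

130

R = (PIP − Pplat)/V̇ = (36.0 − 23.5) / 1.1833 = 12.5/1.1833 = 10.564 cmH2O·s/L.
C = Vt/(Pplat − PEEP) = 505.0 / (23.5 − 11) = 505.0/12.5 = 40.4 mL/cmH2O.
τ = R × C = 10.564 × 0.0404 L/cmH2O = 0.4268 s.
Fraction remaining = e^(−Te/τ) = e^(−0.58/0.4268) = 0.2569.
Trapped volume = 505.0 × 0.2569 = 129.73 mL.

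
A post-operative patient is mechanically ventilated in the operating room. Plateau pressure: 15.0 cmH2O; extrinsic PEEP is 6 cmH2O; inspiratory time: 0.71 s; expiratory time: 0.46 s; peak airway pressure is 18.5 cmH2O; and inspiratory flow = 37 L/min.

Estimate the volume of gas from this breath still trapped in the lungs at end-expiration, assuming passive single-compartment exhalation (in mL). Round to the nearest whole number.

Flow: 37 L/min ÷ 60 = 0.6167 L/s.
Vt = flow × Ti = 0.6167 L/s × 0.71 s × 1000 mL/L = 437.86 mL.
R = (PIP − Pplat)/V̇ = (18.5 − 15.0) / 0.6167 = 3.5/0.6167 = 5.675 cmH2O·s/L.
C = Vt/(Pplat − PEEP) = 437.86 / (15.0 − 6) = 437.86/9.0 = 48.651 mL/cmH2O.
τ = R × C = 5.675 × 0.04865 L/cmH2O = 0.2761 s.
Fraction remaining = e^(−Te/τ) = e^(−0.46/0.2761) = 0.189.
Trapped volume = 437.86 × 0.189 = 82.756 mL.

83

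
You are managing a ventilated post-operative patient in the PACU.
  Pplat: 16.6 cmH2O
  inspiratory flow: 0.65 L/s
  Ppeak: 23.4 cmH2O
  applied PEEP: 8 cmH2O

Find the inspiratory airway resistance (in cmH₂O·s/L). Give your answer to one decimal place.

10.5

Raw = (PIP − Pplat) / flow = (23.4 − 16.6) / 0.65 = 6.8 / 0.65 = 10.462 cmH2O·s/L.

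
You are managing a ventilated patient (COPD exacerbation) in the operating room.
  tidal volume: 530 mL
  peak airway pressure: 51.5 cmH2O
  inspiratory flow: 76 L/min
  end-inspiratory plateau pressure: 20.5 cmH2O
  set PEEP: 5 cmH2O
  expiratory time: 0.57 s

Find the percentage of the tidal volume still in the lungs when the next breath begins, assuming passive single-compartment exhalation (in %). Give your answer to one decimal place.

50.6

Flow: 76 L/min ÷ 60 = 1.2667 L/s.
R = (PIP − Pplat)/V̇ = (51.5 − 20.5) / 1.2667 = 31.0/1.2667 = 24.473 cmH2O·s/L.
C = Vt/(Pplat − PEEP) = 530.0 / (20.5 − 5) = 530.0/15.5 = 34.194 mL/cmH2O.
τ = R × C = 24.473 × 0.03419 L/cmH2O = 0.8367 s.
Fraction remaining at end-expiration = e^(−Te/τ) = e^(−0.57/0.8367) = 0.506 → 50.6%.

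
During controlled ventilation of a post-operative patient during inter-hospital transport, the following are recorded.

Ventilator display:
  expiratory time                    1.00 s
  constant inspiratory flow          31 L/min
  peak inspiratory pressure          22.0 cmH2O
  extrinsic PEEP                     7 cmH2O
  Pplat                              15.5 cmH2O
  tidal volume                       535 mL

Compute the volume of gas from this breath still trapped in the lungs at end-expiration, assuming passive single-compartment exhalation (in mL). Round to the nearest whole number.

151

Flow: 31 L/min ÷ 60 = 0.5167 L/s.
R = (PIP − Pplat)/V̇ = (22.0 − 15.5) / 0.5167 = 6.5/0.5167 = 12.58 cmH2O·s/L.
C = Vt/(Pplat − PEEP) = 535.0 / (15.5 − 7) = 535.0/8.5 = 62.941 mL/cmH2O.
τ = R × C = 12.58 × 0.06294 L/cmH2O = 0.7918 s.
Fraction remaining = e^(−Te/τ) = e^(−1.00/0.7918) = 0.2828.
Trapped volume = 535.0 × 0.2828 = 151.3 mL.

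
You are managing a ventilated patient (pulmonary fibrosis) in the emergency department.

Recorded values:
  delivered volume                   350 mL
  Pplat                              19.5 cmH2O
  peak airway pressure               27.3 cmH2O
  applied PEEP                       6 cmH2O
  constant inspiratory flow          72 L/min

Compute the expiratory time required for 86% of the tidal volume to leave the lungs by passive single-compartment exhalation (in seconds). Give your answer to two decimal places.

Flow: 72 L/min ÷ 60 = 1.2 L/s.
R = (PIP − Pplat)/V̇ = (27.3 − 19.5) / 1.2 = 7.8/1.2 = 6.5 cmH2O·s/L.
C = Vt/(Pplat − PEEP) = 350.0 / (19.5 − 6) = 350.0/13.5 = 25.926 mL/cmH2O.
τ = R × C = 6.5 × 0.02593 L/cmH2O = 0.1685 s.
t = −τ·ln(1 − 0.86) = −0.1685·ln(0.14) = 0.3313 s.

0.33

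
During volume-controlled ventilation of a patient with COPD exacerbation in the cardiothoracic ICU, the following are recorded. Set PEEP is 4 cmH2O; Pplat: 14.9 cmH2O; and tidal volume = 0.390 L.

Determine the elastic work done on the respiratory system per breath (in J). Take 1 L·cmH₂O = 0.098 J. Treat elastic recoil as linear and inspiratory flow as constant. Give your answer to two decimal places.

0.21

Elastic work ≈ ½ × (Pplat − PEEP) × Vt = 0.5 × (14.9 − 4) × 0.390 L = 0.5 × 10.9 × 0.390 = 2.126 L·cmH2O.
× 0.098 J/(L·cmH2O) → 0.2083 J.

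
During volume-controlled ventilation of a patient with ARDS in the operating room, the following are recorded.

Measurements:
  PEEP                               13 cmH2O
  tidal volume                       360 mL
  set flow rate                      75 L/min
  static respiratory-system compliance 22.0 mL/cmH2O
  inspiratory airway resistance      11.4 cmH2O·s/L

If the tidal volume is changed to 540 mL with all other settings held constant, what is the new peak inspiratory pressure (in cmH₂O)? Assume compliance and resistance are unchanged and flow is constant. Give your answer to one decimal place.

51.8

Flow: 75 L/min ÷ 60 = 1.25 L/s.
PIP = Vt/C + R·V̇ + PEEP (constant-flow equation of motion).
Only the elastic term changes: ΔPIP = ΔVt / C = (540 − 360) / 22.0 = 8.182 cmH2O.
Original PIP = 360/22.0 + 11.4×1.25 + 13 = 43.614 cmH2O; new PIP = 43.614 + (8.182) = 51.796 cmH2O.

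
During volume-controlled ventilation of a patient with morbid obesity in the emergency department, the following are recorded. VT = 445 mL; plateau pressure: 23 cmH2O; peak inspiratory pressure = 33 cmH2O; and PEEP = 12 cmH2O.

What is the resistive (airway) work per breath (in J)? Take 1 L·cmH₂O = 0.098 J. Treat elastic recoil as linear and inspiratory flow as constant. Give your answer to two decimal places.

0.44

With constant inspiratory flow the resistive pressure is constant at PIP − Pplat = 33 − 23 = 10.0 cmH2O, so resistive work = 10.0 × 0.445 = 4.45 L·cmH2O.
× 0.098 J/(L·cmH2O) → 0.4361 J.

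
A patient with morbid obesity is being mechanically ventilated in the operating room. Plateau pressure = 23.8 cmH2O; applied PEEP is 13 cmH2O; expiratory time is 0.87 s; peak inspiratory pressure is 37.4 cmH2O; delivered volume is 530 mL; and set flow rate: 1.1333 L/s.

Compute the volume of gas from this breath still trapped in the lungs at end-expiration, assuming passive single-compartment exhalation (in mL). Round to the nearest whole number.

121

R = (PIP − Pplat)/V̇ = (37.4 − 23.8) / 1.1333 = 13.6/1.1333 = 12.0 cmH2O·s/L.
C = Vt/(Pplat − PEEP) = 530.0 / (23.8 − 13) = 530.0/10.8 = 49.074 mL/cmH2O.
τ = R × C = 12.0 × 0.04907 L/cmH2O = 0.5888 s.
Fraction remaining = e^(−Te/τ) = e^(−0.87/0.5888) = 0.2282.
Trapped volume = 530.0 × 0.2282 = 120.95 mL.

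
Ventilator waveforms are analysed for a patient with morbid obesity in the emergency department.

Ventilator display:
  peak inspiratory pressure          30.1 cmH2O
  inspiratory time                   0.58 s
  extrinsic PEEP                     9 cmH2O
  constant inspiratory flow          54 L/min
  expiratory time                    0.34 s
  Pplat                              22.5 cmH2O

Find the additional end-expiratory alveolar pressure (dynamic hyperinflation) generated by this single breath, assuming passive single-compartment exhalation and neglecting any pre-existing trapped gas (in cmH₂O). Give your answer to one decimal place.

Flow: 54 L/min ÷ 60 = 0.9 L/s.
Vt = flow × Ti = 0.9 L/s × 0.58 s × 1000 mL/L = 522.0 mL.
R = (PIP − Pplat)/V̇ = (30.1 − 22.5) / 0.9 = 7.6/0.9 = 8.444 cmH2O·s/L.
C = Vt/(Pplat − PEEP) = 522.0 / (22.5 − 9) = 522.0/13.5 = 38.667 mL/cmH2O.
τ = R × C = 8.444 × 0.03867 L/cmH2O = 0.3265 s.
Fraction remaining = e^(−Te/τ) = e^(−0.34/0.3265) = 0.353; trapped volume = 522.0 × 0.353 = 184.27 mL.
Additional alveolar pressure from trapping ≈ V_trapped / C = 184.27 / 38.667 = 4.766 cmH2O.

4.8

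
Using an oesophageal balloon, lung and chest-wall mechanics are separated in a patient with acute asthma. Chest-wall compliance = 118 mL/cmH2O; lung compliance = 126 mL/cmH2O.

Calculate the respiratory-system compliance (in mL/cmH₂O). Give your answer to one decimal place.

Lung and chest wall are elastances in series: 1/Crs = 1/CL + 1/Ccw.
1/Crs = 1/126 + 1/118 = 0.01641.
Crs = 60.938 mL/cmH2O.

60.9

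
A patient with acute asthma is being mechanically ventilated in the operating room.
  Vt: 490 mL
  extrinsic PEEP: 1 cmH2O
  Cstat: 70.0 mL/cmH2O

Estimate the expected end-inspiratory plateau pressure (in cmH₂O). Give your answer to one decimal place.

8.0

Pplat = PEEP + Vt / Cstat = 1 + 490 / 70.0 = 1 + 7.0 = 8.0 cmH2O.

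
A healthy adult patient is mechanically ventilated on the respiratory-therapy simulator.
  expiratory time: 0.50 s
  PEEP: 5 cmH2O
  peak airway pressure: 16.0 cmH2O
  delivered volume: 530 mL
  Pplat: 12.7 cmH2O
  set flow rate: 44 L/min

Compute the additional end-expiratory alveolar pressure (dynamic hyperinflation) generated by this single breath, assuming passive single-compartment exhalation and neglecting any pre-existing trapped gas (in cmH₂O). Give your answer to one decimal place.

Flow: 44 L/min ÷ 60 = 0.7333 L/s.
R = (PIP − Pplat)/V̇ = (16.0 − 12.7) / 0.7333 = 3.3/0.7333 = 4.5 cmH2O·s/L.
C = Vt/(Pplat − PEEP) = 530.0 / (12.7 − 5) = 530.0/7.7 = 68.831 mL/cmH2O.
τ = R × C = 4.5 × 0.06883 L/cmH2O = 0.3097 s.
Fraction remaining = e^(−Te/τ) = e^(−0.50/0.3097) = 0.199; trapped volume = 530.0 × 0.199 = 105.47 mL.
Additional alveolar pressure from trapping ≈ V_trapped / C = 105.47 / 68.831 = 1.532 cmH2O.

1.5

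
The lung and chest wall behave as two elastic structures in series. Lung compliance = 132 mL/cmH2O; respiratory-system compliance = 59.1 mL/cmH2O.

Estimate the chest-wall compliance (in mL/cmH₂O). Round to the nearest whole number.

1/Ccw = 1/Crs − 1/CL.
1/Ccw = 1/59.1 − 1/132 = 0.009345.
Ccw = 107.01 mL/cmH2O.

107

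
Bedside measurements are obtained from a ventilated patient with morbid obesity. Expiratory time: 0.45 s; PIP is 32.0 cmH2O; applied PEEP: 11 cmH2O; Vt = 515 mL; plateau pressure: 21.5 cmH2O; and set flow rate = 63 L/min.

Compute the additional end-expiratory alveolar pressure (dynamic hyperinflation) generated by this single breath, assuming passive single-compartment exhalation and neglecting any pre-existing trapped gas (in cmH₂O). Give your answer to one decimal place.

4.2

Flow: 63 L/min ÷ 60 = 1.05 L/s.
R = (PIP − Pplat)/V̇ = (32.0 − 21.5) / 1.05 = 10.5/1.05 = 10.0 cmH2O·s/L.
C = Vt/(Pplat − PEEP) = 515.0 / (21.5 − 11) = 515.0/10.5 = 49.048 mL/cmH2O.
τ = R × C = 10.0 × 0.04905 L/cmH2O = 0.4905 s.
Fraction remaining = e^(−Te/τ) = e^(−0.45/0.4905) = 0.3995; trapped volume = 515.0 × 0.3995 = 205.74 mL.
Additional alveolar pressure from trapping ≈ V_trapped / C = 205.74 / 49.048 = 4.195 cmH2O.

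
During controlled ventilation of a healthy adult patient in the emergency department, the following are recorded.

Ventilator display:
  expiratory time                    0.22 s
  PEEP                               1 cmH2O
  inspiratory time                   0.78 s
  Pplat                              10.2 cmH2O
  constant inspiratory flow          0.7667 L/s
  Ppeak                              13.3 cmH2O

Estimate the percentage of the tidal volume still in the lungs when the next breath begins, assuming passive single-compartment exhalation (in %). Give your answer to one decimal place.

Vt = flow × Ti = 0.7667 L/s × 0.78 s × 1000 mL/L = 598.03 mL.
R = (PIP − Pplat)/V̇ = (13.3 − 10.2) / 0.7667 = 3.1/0.7667 = 4.043 cmH2O·s/L.
C = Vt/(Pplat − PEEP) = 598.03 / (10.2 − 1) = 598.03/9.2 = 65.003 mL/cmH2O.
τ = R × C = 4.043 × 0.065 L/cmH2O = 0.2628 s.
Fraction remaining at end-expiration = e^(−Te/τ) = e^(−0.22/0.2628) = 0.4329 → 43.29%.

43.3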